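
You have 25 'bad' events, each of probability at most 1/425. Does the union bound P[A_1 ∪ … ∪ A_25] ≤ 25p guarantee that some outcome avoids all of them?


Union bound: P[∪_{i=1}^{25} A_i] ≤ Σ_i P[A_i] ≤ 25·p = 25·(1/425) = 1/17.
Numerically: 1/17 ≈ 0.0588.
Is 1/17 < 1? YES.
Since P[∪ A_i] ≤ 1/17 < 1, the complement has P[∩ A_i^c] ≥ 1 − 1/17 = 16/17 > 0, so some outcome avoids every A_i.

25·p = 1/17 ≈ 0.0588; existence CERTIFIED by the union bound.


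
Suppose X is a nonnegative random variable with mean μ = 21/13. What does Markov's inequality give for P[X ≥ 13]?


μ = E[X] = 21/13, a = 13.
Markov: P[X ≥ 13] ≤ μ/a = (21/13)/13 = 21/169.
Numerically: ≈ 0.124.
(Since a = 13 > μ = 1.615, the bound 21/169 is < 1 and informative.)

P[X ≥ 13] ≤ 21/169 ≈ 0.124.


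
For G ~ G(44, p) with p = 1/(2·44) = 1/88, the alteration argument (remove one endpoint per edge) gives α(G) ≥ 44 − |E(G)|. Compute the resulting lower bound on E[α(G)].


E[|E(G)|] = C(44, 2)·p = 946 · (1/88) = 43/4.
E[α(G)] ≥ n − E[|E(G)|] = 44 − 43/4 = 133/4.
Numerically: ≈ 33.25000.
(This is only a lower bound; the true E[α(G)] may be larger.)

E[α(G)] ≥ 133/4 ≈ 33.25000.


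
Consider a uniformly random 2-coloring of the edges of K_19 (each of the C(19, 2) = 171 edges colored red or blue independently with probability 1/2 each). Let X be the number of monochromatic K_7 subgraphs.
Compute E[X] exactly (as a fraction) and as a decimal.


Let X = Σ_S X_S over the C(19, 7) = 50388 subsets S of size 7, where X_S = 1 if the K_7 on S is monochromatic.
For a fixed S, the K_7 on S has C(7, 2) = 21 edges. P[all 21 edges red] = (1/2)^21, and likewise for blue, so P[monochromatic] = 2·(1/2)^21 = 2^{1 − 21} = 1/1048576.
Summing: E[X] = C(19, 7) · 2^{1 − 21} = 50388 · 1/1048576 = 12597/262144.
Numerically: E[X] ≈ 0.0481.

E[X] = C(19,7)·2^(1−C(7,2)) = 12597/262144 ≈ 0.0481.


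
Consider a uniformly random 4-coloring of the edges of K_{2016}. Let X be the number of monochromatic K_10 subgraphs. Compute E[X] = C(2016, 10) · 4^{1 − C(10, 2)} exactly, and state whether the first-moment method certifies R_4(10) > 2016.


E[X] = C(2016, 10) · 4^{1 − 45} = 298835995845288230309989008 · 4^{−44} = 298835995845288230309989008/309485009821345068724781056.
As a reduced fraction: E[X] = 18677249740330514394374313/19342813113834066795298816 ≈ 0.965591.
Is E[X] < 1? YES.
Since E[X] < 1, there exists a 4-coloring of K_{2016} with no monochromatic K_10; hence R_4(10) > 2016.

E[X] = 18677249740330514394374313/19342813113834066795298816 ≈ 0.965591; E[X] < 1, so R_4(10) > 2016.


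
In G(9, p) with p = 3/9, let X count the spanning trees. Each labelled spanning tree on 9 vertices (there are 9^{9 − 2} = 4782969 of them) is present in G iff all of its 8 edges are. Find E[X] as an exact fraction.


K_9 has 9^{9 − 2} = 4782969 labelled spanning trees.
For each such spanning tree H, let X_H = 1 if all 8 edges of H are present in G. Then P[X_H = 1] = p^{8} = (1/3)^{8} = 1/6561.
By linearity of expectation: E[X] = Σ_H E[X_H] = 4782969 · p^{8} = 4782969 · 1/6561 = 729.
Numerically: E[X] ≈ 729.

E[X] = 4782969 · (1/3)^{8} = 729 ≈ 729.


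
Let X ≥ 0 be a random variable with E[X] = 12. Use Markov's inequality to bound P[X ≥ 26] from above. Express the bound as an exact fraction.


μ = E[X] = 12, a = 26.
Markov: P[X ≥ 26] ≤ μ/a = (12)/26 = 6/13.
Numerically: ≈ 0.462.
(Since a = 26 > μ = 12.000, the bound 6/13 is < 1 and informative.)

P[X ≥ 26] ≤ 6/13 ≈ 0.462.


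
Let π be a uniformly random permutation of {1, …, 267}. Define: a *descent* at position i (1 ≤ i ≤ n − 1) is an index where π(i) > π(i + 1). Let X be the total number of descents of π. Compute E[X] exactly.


Write X = Σ X_I over i = 1, …, 266, with X_I the indicator of one descent.
There are 266 indicators.
For each fixed i, the pair (π(i), π(i+1)) is a uniformly random ordered pair of distinct values from {1, …, 267}; by symmetry P[π(i) > π(i+1)] = 1/2.
By linearity: E[X] = 266 · (1/2) = (267 − 1) · (1/2) = 133 ≈ 133.000000.

E[X] = 133 = 133.000000.


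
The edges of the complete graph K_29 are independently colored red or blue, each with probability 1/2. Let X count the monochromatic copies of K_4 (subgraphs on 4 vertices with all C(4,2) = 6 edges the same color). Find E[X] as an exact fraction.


Let X = Σ_S X_S over the C(29, 4) = 23751 subsets S of size 4, where X_S = 1 if the K_4 on S is monochromatic.
For a fixed S, the K_4 on S has C(4, 2) = 6 edges. P[all 6 edges red] = (1/2)^6, and likewise for blue, so P[monochromatic] = 2·(1/2)^6 = 2^{1 − 6} = 1/32.
By linearity of expectation: E[X] = C(29, 4) · 2^{1 − 6} = 23751 · 1/32 = 23751/32.
Numerically: E[X] ≈ 742.2188.

E[X] = C(29,4)·2^(1−C(4,2)) = 23751/32 ≈ 742.2188.


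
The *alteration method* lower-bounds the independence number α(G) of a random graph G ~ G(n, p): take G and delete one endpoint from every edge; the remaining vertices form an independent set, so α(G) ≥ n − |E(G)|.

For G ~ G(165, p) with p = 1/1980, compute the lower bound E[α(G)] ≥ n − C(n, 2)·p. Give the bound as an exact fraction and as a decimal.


E[|E(G)|] = C(165, 2)·p = 13530 · (1/1980) = 41/6.
E[α(G)] ≥ n − E[|E(G)|] = 165 − 41/6 = 949/6.
Numerically: ≈ 158.16667.
(This is only a lower bound; the true E[α(G)] may be larger.)

E[α(G)] ≥ 949/6 ≈ 158.16667.


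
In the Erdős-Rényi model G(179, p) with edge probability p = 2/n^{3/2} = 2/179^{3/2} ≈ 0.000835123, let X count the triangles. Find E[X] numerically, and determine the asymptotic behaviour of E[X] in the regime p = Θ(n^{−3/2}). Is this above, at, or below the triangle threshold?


Number of potential triangles: C(179, 3) = 939929.
Each occurs with probability p³ ≈ (0.000835123)³ ≈ 5.82440207e-10.
By linearity: E[X] = C(179, 3)·p³ ≈ 939929 · 5.82440207e-10 ≈ 0.000547.
Since α = 3/2 > 1, p = c/n^{3/2} = o(1/n) is below the triangle threshold p ~ 1/n. Asymptotically E[X] ~ (c³/6)·n^{3(1−α)} = (2³/6)·n^{-1.5} → 0, so by Markov's inequality G has no triangles w.h.p.

E[X] ≈ 0.000547; in regime p = Θ(1/n^{3/2}) E[X] tends to 0 (below the triangle threshold p ~ 1/n).


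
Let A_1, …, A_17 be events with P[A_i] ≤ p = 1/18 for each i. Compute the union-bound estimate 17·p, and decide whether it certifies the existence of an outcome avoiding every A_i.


Union bound: P[∪_{i=1}^{17} A_i] ≤ Σ_i P[A_i] ≤ 17·p = 17·(1/18) = 17/18.
Numerically: 17/18 ≈ 0.9444.
Is 17/18 < 1? YES.
Since P[∪ A_i] ≤ 17/18 < 1, the complement has P[∩ A_i^c] ≥ 1 − 17/18 = 1/18 > 0, so some outcome avoids every A_i.

17·p = 17/18 ≈ 0.9444; existence CERTIFIED by the union bound.


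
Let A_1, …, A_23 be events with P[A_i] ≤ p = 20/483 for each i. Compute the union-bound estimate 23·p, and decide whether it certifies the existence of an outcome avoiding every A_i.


Union bound: P[∪_{i=1}^{23} A_i] ≤ Σ_i P[A_i] ≤ 23·p = 23·(20/483) = 20/21.
Numerically: 20/21 ≈ 0.952.
Is 20/21 < 1? YES.
Since P[∪ A_i] ≤ 20/21 < 1, the complement has P[∩ A_i^c] ≥ 1 − 20/21 = 1/21 > 0, so some outcome avoids every A_i.

23·p = 20/21 ≈ 0.952; existence CERTIFIED by the union bound.


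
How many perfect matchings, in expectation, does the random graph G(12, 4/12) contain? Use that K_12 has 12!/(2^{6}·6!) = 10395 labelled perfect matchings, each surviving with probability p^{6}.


K_12 has 12!/(2^{6}·6!) = 10395 labelled perfect matchings.
For each such perfect matching H, let X_H = 1 if all 6 edges of H are present in G. Then P[X_H = 1] = p^{6} = (1/3)^{6} = 1/729.
By linearity: E[X] = Σ_H E[X_H] = 10395 · p^{6} = 10395 · 1/729 = 385/27.
Numerically: E[X] ≈ 14.26.

E[X] = 10395 · (1/3)^{6} = 385/27 ≈ 14.26.


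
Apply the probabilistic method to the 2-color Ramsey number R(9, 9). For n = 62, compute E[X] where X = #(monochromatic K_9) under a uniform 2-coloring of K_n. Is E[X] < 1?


E[X] = C(62, 9) · 2^{1 − 36} = 20286591270 · 2^{−35} = 20286591270/34359738368.
As a reduced fraction: E[X] = 10143295635/17179869184 ≈ 0.590418.
Is E[X] < 1? YES.
Since E[X] < 1, there exists a 2-coloring of K_{62} with no monochromatic K_9; hence R(9, 9) > 62.

E[X] = 10143295635/17179869184 ≈ 0.590418; E[X] < 1, so R(9, 9) > 62.


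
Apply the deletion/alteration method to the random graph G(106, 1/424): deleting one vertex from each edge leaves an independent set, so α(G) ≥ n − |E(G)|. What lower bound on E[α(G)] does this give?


E[|E(G)|] = C(106, 2)·p = 5565 · (1/424) = 105/8.
E[α(G)] ≥ n − E[|E(G)|] = 106 − 105/8 = 743/8.
Numerically: ≈ 92.875.
(This is only a lower bound; the true E[α(G)] may be larger.)

E[α(G)] ≥ 743/8 ≈ 92.875.


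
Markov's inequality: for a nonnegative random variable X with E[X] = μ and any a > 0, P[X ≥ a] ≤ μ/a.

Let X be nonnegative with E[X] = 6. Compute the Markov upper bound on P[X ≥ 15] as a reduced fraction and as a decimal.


μ = E[X] = 6, a = 15.
Markov: P[X ≥ 15] ≤ μ/a = (6)/15 = 2/5.
Numerically: ≈ 0.400.
(Since a = 15 > μ = 6.000, the bound 2/5 is < 1 and informative.)

P[X ≥ 15] ≤ 2/5 ≈ 0.400.


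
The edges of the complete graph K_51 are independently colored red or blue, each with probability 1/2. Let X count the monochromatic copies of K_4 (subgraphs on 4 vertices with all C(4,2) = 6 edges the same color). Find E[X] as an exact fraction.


Let X = Σ_S X_S over the C(51, 4) = 249900 subsets S of size 4, where X_S = 1 if the K_4 on S is monochromatic.
For a fixed S, the K_4 on S has C(4, 2) = 6 edges. P[all 6 edges red] = (1/2)^6, and likewise for blue, so P[monochromatic] = 2·(1/2)^6 = 2^{1 − 6} = 1/32.
By linearity of expectation: E[X] = C(51, 4) · 2^{1 − 6} = 249900 · 1/32 = 62475/8.
Numerically: E[X] ≈ 7809.375000.

E[X] = C(51,4)·2^(1−C(4,2)) = 62475/8 ≈ 7809.375000.


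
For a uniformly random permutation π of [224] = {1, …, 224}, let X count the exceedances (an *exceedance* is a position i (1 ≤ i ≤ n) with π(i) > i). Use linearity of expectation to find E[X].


Write X = Σ_{i=1}^{224} X_i, where X_i = 1_{π(i) > i}.
For each fixed i, π(i) is uniform over {1, …, 224} (marginal of a uniform permutation), so P[π(i) > i] = (n − i)/n. Summing: Σ_{i=1}^{224} (n − i)/n = (0 + 1 + … + 223)/224 = 224(224 − 1)/(2·224) = (224 − 1)/2.
Hence E[X] = Σ_{i=1}^{224} (224 − i)/224 = 223/2 ≈ 111.500000.

E[X] = 223/2 = 111.500000.


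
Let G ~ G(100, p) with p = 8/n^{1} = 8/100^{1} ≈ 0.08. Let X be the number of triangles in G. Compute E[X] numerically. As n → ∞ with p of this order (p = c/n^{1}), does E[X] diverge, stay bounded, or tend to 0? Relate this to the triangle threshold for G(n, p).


Number of potential triangles: C(100, 3) = 161700.
Each occurs with probability p³ ≈ (0.08)³ ≈ 5.1200000e-04.
By linearity: E[X] = C(100, 3)·p³ ≈ 161700 · 5.1200000e-04 ≈ 82.79040.
Here α = 1, so p = 8/n is exactly at the triangle threshold p ~ 1/n. Asymptotically E[X] → c³/6 = 8³/6 = 256/3 ≈ 85.33333, a bounded constant. In this regime the triangle count is asymptotically Poisson(c³/6).

E[X] ≈ 82.79040; in regime p = Θ(1/n^{1}) E[X] stays bounded (at the triangle threshold p ~ 1/n).


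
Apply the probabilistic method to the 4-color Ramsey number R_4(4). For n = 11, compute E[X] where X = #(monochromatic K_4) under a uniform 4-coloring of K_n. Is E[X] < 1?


E[X] = C(11, 4) · 4^{1 − 6} = 330 · 4^{−5} = 330/1024.
As a reduced fraction: E[X] = 165/512 ≈ 0.3222656.
Is E[X] < 1? YES.
Since E[X] < 1, there exists a 4-coloring of K_{11} with no monochromatic K_4; hence R_4(4) > 11.

E[X] = 165/512 ≈ 0.3222656; E[X] < 1, so R_4(4) > 11.


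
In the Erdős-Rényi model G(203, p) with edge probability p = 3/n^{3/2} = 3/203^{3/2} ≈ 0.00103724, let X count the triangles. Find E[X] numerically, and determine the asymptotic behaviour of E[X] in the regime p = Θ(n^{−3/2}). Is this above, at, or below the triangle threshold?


Number of potential triangles: C(203, 3) = 1373701.
Each occurs with probability p³ ≈ (0.00103724)³ ≈ 1.11591623e-09.
By linearity: E[X] = C(203, 3)·p³ ≈ 1373701 · 1.11591623e-09 ≈ 0.001533.
Since α = 3/2 > 1, p = c/n^{3/2} = o(1/n) is below the triangle threshold p ~ 1/n. Asymptotically E[X] ~ (c³/6)·n^{3(1−α)} = (3³/6)·n^{-1.5} → 0, so by Markov's inequality G has no triangles w.h.p.

E[X] ≈ 0.001533; in regime p = Θ(1/n^{3/2}) E[X] tends to 0 (below the triangle threshold p ~ 1/n).


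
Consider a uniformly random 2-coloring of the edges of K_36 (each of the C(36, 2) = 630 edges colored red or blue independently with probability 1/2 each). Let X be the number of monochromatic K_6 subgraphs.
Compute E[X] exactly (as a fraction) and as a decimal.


Let X = Σ_S X_S over the C(36, 6) = 1947792 subsets S of size 6, where X_S = 1 if the K_6 on S is monochromatic.
For a fixed S, the K_6 on S has C(6, 2) = 15 edges. P[all 15 edges red] = (1/2)^15, and likewise for blue, so P[monochromatic] = 2·(1/2)^15 = 2^{1 − 15} = 1/16384.
Summing: E[X] = C(36, 6) · 2^{1 − 15} = 1947792 · 1/16384 = 121737/1024.
Numerically: E[X] ≈ 118.8838.

E[X] = C(36,6)·2^(1−C(6,2)) = 121737/1024 ≈ 118.8838.


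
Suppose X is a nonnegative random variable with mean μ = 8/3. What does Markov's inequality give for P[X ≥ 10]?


μ = E[X] = 8/3, a = 10.
Markov: P[X ≥ 10] ≤ μ/a = (8/3)/10 = 4/15.
Numerically: ≈ 0.266667.
(Since a = 10 > μ = 2.666667, the bound 4/15 is < 1 and informative.)

P[X ≥ 10] ≤ 4/15 ≈ 0.266667.


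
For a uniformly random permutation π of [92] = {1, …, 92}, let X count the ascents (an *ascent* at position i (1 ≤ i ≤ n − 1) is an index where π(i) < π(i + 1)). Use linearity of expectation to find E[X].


Write X = Σ X_I over i = 1, …, 91, with X_I the indicator of one ascent.
There are 91 indicators.
For each fixed i, the pair (π(i), π(i+1)) is a uniformly random ordered pair of distinct values from {1, …, 92}; by symmetry P[π(i) < π(i+1)] = 1/2.
By linearity: E[X] = 91 · (1/2) = (92 − 1) · (1/2) = 91/2 ≈ 45.500.

E[X] = 91/2 = 45.500.


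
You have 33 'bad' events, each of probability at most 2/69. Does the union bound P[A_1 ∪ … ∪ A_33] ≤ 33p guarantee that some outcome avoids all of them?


Union bound: P[∪_{i=1}^{33} A_i] ≤ Σ_i P[A_i] ≤ 33·p = 33·(2/69) = 22/23.
Numerically: 22/23 ≈ 0.957.
Is 22/23 < 1? YES.
Since P[∪ A_i] ≤ 22/23 < 1, the complement has P[∩ A_i^c] ≥ 1 − 22/23 = 1/23 > 0, so some outcome avoids every A_i.

33·p = 22/23 ≈ 0.957; existence CERTIFIED by the union bound.


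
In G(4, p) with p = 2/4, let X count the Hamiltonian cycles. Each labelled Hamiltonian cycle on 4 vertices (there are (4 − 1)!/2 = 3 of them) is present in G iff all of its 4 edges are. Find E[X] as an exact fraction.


K_4 has (4 − 1)!/2 = 3 labelled Hamiltonian cycles.
For each such Hamiltonian cycle H, let X_H = 1 if all 4 edges of H are present in G. Then P[X_H = 1] = p^{4} = (1/2)^{4} = 1/16.
By linearity of expectation: E[X] = Σ_H E[X_H] = 3 · p^{4} = 3 · 1/16 = 3/16.
Numerically: E[X] ≈ 0.1875.

E[X] = 3 · (1/2)^{4} = 3/16 ≈ 0.1875.


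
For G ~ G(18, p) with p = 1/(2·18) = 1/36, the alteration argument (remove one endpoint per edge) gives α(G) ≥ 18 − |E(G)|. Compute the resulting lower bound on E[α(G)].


E[|E(G)|] = C(18, 2)·p = 153 · (1/36) = 17/4.
E[α(G)] ≥ n − E[|E(G)|] = 18 − 17/4 = 55/4.
Numerically: ≈ 13.750000.
(This is only a lower bound; the true E[α(G)] may be larger.)

E[α(G)] ≥ 55/4 ≈ 13.750000.


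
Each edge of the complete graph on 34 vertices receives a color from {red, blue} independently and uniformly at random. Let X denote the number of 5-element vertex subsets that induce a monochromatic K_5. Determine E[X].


Let X = Σ_S X_S over the C(34, 5) = 278256 subsets S of size 5, where X_S = 1 if the K_5 on S is monochromatic.
For a fixed S, the K_5 on S has C(5, 2) = 10 edges. P[all 10 edges red] = (1/2)^10, and likewise for blue, so P[monochromatic] = 2·(1/2)^10 = 2^{1 − 10} = 1/512.
By linearity of expectation: E[X] = C(34, 5) · 2^{1 − 10} = 278256 · 1/512 = 17391/32.
Numerically: E[X] ≈ 543.4688.

E[X] = C(34,5)·2^(1−C(5,2)) = 17391/32 ≈ 543.4688.


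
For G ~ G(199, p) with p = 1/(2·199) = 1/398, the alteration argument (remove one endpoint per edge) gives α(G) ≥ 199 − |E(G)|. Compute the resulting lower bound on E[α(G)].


E[|E(G)|] = C(199, 2)·p = 19701 · (1/398) = 99/2.
E[α(G)] ≥ n − E[|E(G)|] = 199 − 99/2 = 299/2.
Numerically: ≈ 149.50000.
(This is only a lower bound; the true E[α(G)] may be larger.)

E[α(G)] ≥ 299/2 ≈ 149.50000.


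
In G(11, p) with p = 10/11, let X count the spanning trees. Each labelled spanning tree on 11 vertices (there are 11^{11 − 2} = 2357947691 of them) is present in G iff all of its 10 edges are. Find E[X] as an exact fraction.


K_11 has 11^{11 − 2} = 2357947691 labelled spanning trees.
For each such spanning tree H, let X_H = 1 if all 10 edges of H are present in G. Then P[X_H = 1] = p^{10} = (10/11)^{10} = 10000000000/25937424601.
By linearity: E[X] = Σ_H E[X_H] = 2357947691 · p^{10} = 2357947691 · 10000000000/25937424601 = 10000000000/11.
Numerically: E[X] ≈ 9.09091e+08.

E[X] = 2357947691 · (10/11)^{10} = 10000000000/11 ≈ 9.09091e+08.


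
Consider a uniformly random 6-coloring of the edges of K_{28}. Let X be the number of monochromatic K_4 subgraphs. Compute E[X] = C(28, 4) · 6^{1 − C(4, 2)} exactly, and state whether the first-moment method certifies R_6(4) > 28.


E[X] = C(28, 4) · 6^{1 − 6} = 20475 · 6^{−5} = 20475/7776.
As a reduced fraction: E[X] = 2275/864 ≈ 2.633.
Is E[X] < 1? NO.
Since E[X] ≥ 1, the first-moment bound is inconclusive at n = 28; it does NOT by itself certify R_6(4) > 28.

E[X] = 2275/864 ≈ 2.633; E[X] ≥ 1; first-moment method inconclusive here.


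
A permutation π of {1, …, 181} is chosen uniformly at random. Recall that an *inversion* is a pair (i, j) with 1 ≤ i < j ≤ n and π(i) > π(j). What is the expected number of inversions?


Write X = Σ X_I over the C(181, 2) = 16290 pairs i < j, with X_I the indicator of one inversion.
There are 16290 indicators.
For each fixed pair i < j, the values π(i) and π(j) are two distinct elements of {1, …, 181} in uniformly random order; by symmetry P[π(i) > π(j)] = 1/2.
By linearity: E[X] = 16290 · (1/2) = C(181, 2) · (1/2) = 16290/2 = 8145 ≈ 8145.00000.

E[X] = 8145 = 8145.00000.


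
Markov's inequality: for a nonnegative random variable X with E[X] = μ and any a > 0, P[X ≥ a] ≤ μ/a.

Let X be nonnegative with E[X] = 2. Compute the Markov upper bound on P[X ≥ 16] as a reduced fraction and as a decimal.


μ = E[X] = 2, a = 16.
Markov: P[X ≥ 16] ≤ μ/a = (2)/16 = 1/8.
Numerically: ≈ 0.125000.
(Since a = 16 > μ = 2.000000, the bound 1/8 is < 1 and informative.)

P[X ≥ 16] ≤ 1/8 ≈ 0.125000.


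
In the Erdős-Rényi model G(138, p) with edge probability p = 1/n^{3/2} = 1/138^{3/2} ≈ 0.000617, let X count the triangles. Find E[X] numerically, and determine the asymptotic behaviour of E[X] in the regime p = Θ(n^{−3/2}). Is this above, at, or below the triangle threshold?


Number of potential triangles: C(138, 3) = 428536.
Each occurs with probability p³ ≈ (0.000617)³ ≈ 2.34717e-10.
By linearity: E[X] = C(138, 3)·p³ ≈ 428536 · 2.34717e-10 ≈ 0.000.
Since α = 3/2 > 1, p = c/n^{3/2} = o(1/n) is below the triangle threshold p ~ 1/n. Asymptotically E[X] ~ (c³/6)·n^{3(1−α)} = (1³/6)·n^{-1.5} → 0, so by Markov's inequality G has no triangles w.h.p.

E[X] ≈ 0.000; in regime p = Θ(1/n^{3/2}) E[X] tends to 0 (below the triangle threshold p ~ 1/n).


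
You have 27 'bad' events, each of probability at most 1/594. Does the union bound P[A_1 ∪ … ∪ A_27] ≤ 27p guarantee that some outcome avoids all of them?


Union bound: P[∪_{i=1}^{27} A_i] ≤ Σ_i P[A_i] ≤ 27·p = 27·(1/594) = 1/22.
Numerically: 1/22 ≈ 0.0454545.
Is 1/22 < 1? YES.
Since P[∪ A_i] ≤ 1/22 < 1, the complement has P[∩ A_i^c] ≥ 1 − 1/22 = 21/22 > 0, so some outcome avoids every A_i.

27·p = 1/22 ≈ 0.0454545; existence CERTIFIED by the union bound.


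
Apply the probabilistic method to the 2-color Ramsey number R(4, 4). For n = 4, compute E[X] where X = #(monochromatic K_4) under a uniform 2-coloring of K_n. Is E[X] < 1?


E[X] = C(4, 4) · 2^{1 − 6} = 1 · 2^{−5} = 1/32.
As a reduced fraction: E[X] = 1/32 ≈ 0.03125.
Is E[X] < 1? YES.
Since E[X] < 1, there exists a 2-coloring of K_{4} with no monochromatic K_4; hence R(4, 4) > 4.

E[X] = 1/32 ≈ 0.03125; E[X] < 1, so R(4, 4) > 4.


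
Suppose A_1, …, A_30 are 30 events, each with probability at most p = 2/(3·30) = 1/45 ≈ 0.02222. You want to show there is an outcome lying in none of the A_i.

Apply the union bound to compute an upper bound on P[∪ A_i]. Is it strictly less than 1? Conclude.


Union bound: P[∪_{i=1}^{30} A_i] ≤ Σ_i P[A_i] ≤ 30·p = 30·(1/45) = 2/3.
Numerically: 2/3 ≈ 0.66667.
Is 2/3 < 1? YES.
Since P[∪ A_i] ≤ 2/3 < 1, the complement has P[∩ A_i^c] ≥ 1 − 2/3 = 1/3 > 0, so some outcome avoids every A_i.

30·p = 2/3 ≈ 0.66667; existence CERTIFIED by the union bound.


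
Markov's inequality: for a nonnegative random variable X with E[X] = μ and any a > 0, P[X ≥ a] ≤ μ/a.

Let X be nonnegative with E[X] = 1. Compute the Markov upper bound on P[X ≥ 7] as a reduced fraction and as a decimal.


μ = E[X] = 1, a = 7.
Markov: P[X ≥ 7] ≤ μ/a = (1)/7 = 1/7.
Numerically: ≈ 0.1429.
(Since a = 7 > μ = 1.0000, the bound 1/7 is < 1 and informative.)

P[X ≥ 7] ≤ 1/7 ≈ 0.1429.


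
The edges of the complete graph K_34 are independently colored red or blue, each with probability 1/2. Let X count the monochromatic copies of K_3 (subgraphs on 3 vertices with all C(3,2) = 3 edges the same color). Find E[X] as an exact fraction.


Let X = Σ_S X_S over the C(34, 3) = 5984 subsets S of size 3, where X_S = 1 if the K_3 on S is monochromatic.
For a fixed S, the K_3 on S has C(3, 2) = 3 edges. P[all 3 edges red] = (1/2)^3, and likewise for blue, so P[monochromatic] = 2·(1/2)^3 = 2^{1 − 3} = 1/4.
By linearity: E[X] = C(34, 3) · 2^{1 − 3} = 5984 · 1/4 = 1496.
Numerically: E[X] ≈ 1496.000.

E[X] = C(34,3)·2^(1−C(3,2)) = 1496 ≈ 1496.000.


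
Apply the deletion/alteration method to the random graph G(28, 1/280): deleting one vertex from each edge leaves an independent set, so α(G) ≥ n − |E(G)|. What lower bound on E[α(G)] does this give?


E[|E(G)|] = C(28, 2)·p = 378 · (1/280) = 27/20.
E[α(G)] ≥ n − E[|E(G)|] = 28 − 27/20 = 533/20.
Numerically: ≈ 26.650.
(This is only a lower bound; the true E[α(G)] may be larger.)

E[α(G)] ≥ 533/20 ≈ 26.650.


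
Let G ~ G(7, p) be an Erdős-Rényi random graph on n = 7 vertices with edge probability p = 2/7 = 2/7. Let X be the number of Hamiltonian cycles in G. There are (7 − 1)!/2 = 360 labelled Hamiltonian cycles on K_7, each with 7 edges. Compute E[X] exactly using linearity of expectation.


K_7 has (7 − 1)!/2 = 360 labelled Hamiltonian cycles.
For each such Hamiltonian cycle H, let X_H = 1 if all 7 edges of H are present in G. Then P[X_H = 1] = p^{7} = (2/7)^{7} = 128/823543.
By linearity of expectation: E[X] = Σ_H E[X_H] = 360 · p^{7} = 360 · 128/823543 = 46080/823543.
Numerically: E[X] ≈ 0.05595.

E[X] = 360 · (2/7)^{7} = 46080/823543 ≈ 0.05595.


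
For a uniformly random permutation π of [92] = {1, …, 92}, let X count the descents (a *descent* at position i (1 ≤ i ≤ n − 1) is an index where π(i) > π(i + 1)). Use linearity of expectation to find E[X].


Write X = Σ X_I over i = 1, …, 91, with X_I the indicator of one descent.
There are 91 indicators.
For each fixed i, the pair (π(i), π(i+1)) is a uniformly random ordered pair of distinct values from {1, …, 92}; by symmetry P[π(i) > π(i+1)] = 1/2.
By linearity: E[X] = 91 · (1/2) = (92 − 1) · (1/2) = 91/2 ≈ 45.50000.

E[X] = 91/2 = 45.50000.


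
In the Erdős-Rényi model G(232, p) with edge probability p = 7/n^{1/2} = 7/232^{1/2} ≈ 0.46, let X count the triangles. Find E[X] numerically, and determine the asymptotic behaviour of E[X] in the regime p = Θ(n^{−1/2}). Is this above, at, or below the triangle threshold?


Number of potential triangles: C(232, 3) = 2054360.
Each occurs with probability p³ ≈ (0.46)³ ≈ 9.70649e-02.
By linearity: E[X] = C(232, 3)·p³ ≈ 2054360 · 9.70649e-02 ≈ 199406.216.
Since α = 1/2 < 1, p = c/n^{1/2} ≫ 1/n is above the triangle threshold p ~ 1/n. Asymptotically E[X] ~ (c³/6)·n^{3(1−α)} = (7³/6)·n^{1.5} → ∞; triangles are abundant w.h.p.

E[X] ≈ 199406.216; in regime p = Θ(1/n^{1/2}) E[X] diverges (above the triangle threshold p ~ 1/n).


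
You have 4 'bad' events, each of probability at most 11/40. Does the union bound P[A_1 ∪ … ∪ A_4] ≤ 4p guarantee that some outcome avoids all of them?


Union bound: P[∪_{i=1}^{4} A_i] ≤ Σ_i P[A_i] ≤ 4·p = 4·(11/40) = 11/10.
Numerically: 11/10 ≈ 1.1000000.
Is 11/10 < 1? NO.
Since the bound 11/10 is ≥ 1, the union bound is uninformative here; it does NOT by itself certify existence.

4·p = 11/10 ≈ 1.1000000; existence NOT certified by the union bound.


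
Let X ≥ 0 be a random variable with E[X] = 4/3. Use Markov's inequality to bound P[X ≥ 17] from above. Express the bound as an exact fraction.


μ = E[X] = 4/3, a = 17.
Markov: P[X ≥ 17] ≤ μ/a = (4/3)/17 = 4/51.
Numerically: ≈ 0.078431.
(Since a = 17 > μ = 1.333333, the bound 4/51 is < 1 and informative.)

P[X ≥ 17] ≤ 4/51 ≈ 0.078431.


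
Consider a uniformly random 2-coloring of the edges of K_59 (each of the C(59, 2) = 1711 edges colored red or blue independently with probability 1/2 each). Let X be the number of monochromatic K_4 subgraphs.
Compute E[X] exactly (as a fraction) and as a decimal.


Let X = Σ_S X_S over the C(59, 4) = 455126 subsets S of size 4, where X_S = 1 if the K_4 on S is monochromatic.
For a fixed S, the K_4 on S has C(4, 2) = 6 edges. P[all 6 edges red] = (1/2)^6, and likewise for blue, so P[monochromatic] = 2·(1/2)^6 = 2^{1 − 6} = 1/32.
Summing: E[X] = C(59, 4) · 2^{1 − 6} = 455126 · 1/32 = 227563/16.
Numerically: E[X] ≈ 14222.688.

E[X] = C(59,4)·2^(1−C(4,2)) = 227563/16 ≈ 14222.688.


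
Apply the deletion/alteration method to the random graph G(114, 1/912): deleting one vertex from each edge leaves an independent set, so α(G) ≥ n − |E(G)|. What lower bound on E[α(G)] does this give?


E[|E(G)|] = C(114, 2)·p = 6441 · (1/912) = 113/16.
E[α(G)] ≥ n − E[|E(G)|] = 114 − 113/16 = 1711/16.
Numerically: ≈ 106.938.
(This is only a lower bound; the true E[α(G)] may be larger.)

E[α(G)] ≥ 1711/16 ≈ 106.938.


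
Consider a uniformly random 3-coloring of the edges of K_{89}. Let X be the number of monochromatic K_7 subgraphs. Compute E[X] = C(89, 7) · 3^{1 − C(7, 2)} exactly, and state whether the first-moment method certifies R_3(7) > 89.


E[X] = C(89, 7) · 3^{1 − 21} = 6890268572 · 3^{−20} = 6890268572/3486784401.
As a reduced fraction: E[X] = 6890268572/3486784401 ≈ 1.97611.
Is E[X] < 1? NO.
Since E[X] ≥ 1, the first-moment bound is inconclusive at n = 89; it does NOT by itself certify R_3(7) > 89.

E[X] = 6890268572/3486784401 ≈ 1.97611; E[X] ≥ 1; first-moment method inconclusive here.


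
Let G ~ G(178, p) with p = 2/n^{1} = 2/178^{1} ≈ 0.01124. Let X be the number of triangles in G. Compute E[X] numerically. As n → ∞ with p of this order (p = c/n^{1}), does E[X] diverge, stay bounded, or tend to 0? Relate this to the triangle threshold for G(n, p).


Number of potential triangles: C(178, 3) = 924176.
Each occurs with probability p³ ≈ (0.01124)³ ≈ 1.418502e-06.
By linearity: E[X] = C(178, 3)·p³ ≈ 924176 · 1.418502e-06 ≈ 1.3109.
Here α = 1, so p = 2/n is exactly at the triangle threshold p ~ 1/n. Asymptotically E[X] → c³/6 = 2³/6 = 4/3 ≈ 1.3333, a bounded constant. In this regime the triangle count is asymptotically Poisson(c³/6).

E[X] ≈ 1.3109; in regime p = Θ(1/n^{1}) E[X] stays bounded (at the triangle threshold p ~ 1/n).


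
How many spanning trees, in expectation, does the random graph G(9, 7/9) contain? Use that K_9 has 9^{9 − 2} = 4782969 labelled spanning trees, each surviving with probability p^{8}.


K_9 has 9^{9 − 2} = 4782969 labelled spanning trees.
For each such spanning tree H, let X_H = 1 if all 8 edges of H are present in G. Then P[X_H = 1] = p^{8} = (7/9)^{8} = 5764801/43046721.
By linearity: E[X] = Σ_H E[X_H] = 4782969 · p^{8} = 4782969 · 5764801/43046721 = 5764801/9.
Numerically: E[X] ≈ 6.41e+05.

E[X] = 4782969 · (7/9)^{8} = 5764801/9 ≈ 6.41e+05.


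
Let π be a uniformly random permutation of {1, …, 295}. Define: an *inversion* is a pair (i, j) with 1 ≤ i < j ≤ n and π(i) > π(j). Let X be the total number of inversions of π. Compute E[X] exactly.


Write X = Σ X_I over the C(295, 2) = 43365 pairs i < j, with X_I the indicator of one inversion.
There are 43365 indicators.
For each fixed pair i < j, the values π(i) and π(j) are two distinct elements of {1, …, 295} in uniformly random order; by symmetry P[π(i) > π(j)] = 1/2.
By linearity: E[X] = 43365 · (1/2) = C(295, 2) · (1/2) = 43365/2 = 43365/2 ≈ 21682.500.

E[X] = 43365/2 = 21682.500.


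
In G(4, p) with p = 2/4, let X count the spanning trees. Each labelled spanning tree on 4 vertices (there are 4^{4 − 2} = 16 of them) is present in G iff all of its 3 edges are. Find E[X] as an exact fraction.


K_4 has 4^{4 − 2} = 16 labelled spanning trees.
For each such spanning tree H, let X_H = 1 if all 3 edges of H are present in G. Then P[X_H = 1] = p^{3} = (1/2)^{3} = 1/8.
By linearity of expectation: E[X] = Σ_H E[X_H] = 16 · p^{3} = 16 · 1/8 = 2.
Numerically: E[X] ≈ 2.

E[X] = 16 · (1/2)^{3} = 2 ≈ 2.


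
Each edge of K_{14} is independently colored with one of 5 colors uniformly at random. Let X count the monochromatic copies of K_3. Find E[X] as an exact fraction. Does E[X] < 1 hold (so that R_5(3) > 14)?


E[X] = C(14, 3) · 5^{1 − 3} = 364 · 5^{−2} = 364/25.
As a reduced fraction: E[X] = 364/25 ≈ 14.5600.
Is E[X] < 1? NO.
Since E[X] ≥ 1, the first-moment bound is inconclusive at n = 14; it does NOT by itself certify R_5(3) > 14.

E[X] = 364/25 ≈ 14.5600; E[X] ≥ 1; first-moment method inconclusive here.


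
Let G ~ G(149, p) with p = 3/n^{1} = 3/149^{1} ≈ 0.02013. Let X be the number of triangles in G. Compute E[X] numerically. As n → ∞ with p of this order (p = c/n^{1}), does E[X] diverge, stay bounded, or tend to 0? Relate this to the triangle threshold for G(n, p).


Number of potential triangles: C(149, 3) = 540274.
Each occurs with probability p³ ≈ (0.02013)³ ≈ 8.162157e-06.
By linearity: E[X] = C(149, 3)·p³ ≈ 540274 · 8.162157e-06 ≈ 4.4098.
Here α = 1, so p = 3/n is exactly at the triangle threshold p ~ 1/n. Asymptotically E[X] → c³/6 = 3³/6 = 9/2 ≈ 4.5000, a bounded constant. In this regime the triangle count is asymptotically Poisson(c³/6).

E[X] ≈ 4.4098; in regime p = Θ(1/n^{1}) E[X] stays bounded (at the triangle threshold p ~ 1/n).


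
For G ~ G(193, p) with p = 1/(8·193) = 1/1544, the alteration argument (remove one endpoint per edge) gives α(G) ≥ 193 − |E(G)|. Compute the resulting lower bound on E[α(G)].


E[|E(G)|] = C(193, 2)·p = 18528 · (1/1544) = 12.
E[α(G)] ≥ n − E[|E(G)|] = 193 − 12 = 181.
Numerically: ≈ 181.000000.
(This is only a lower bound; the true E[α(G)] may be larger.)

E[α(G)] ≥ 181 ≈ 181.000000.


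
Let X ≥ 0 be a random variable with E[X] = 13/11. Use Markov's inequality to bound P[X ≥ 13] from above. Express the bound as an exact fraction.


μ = E[X] = 13/11, a = 13.
Markov: P[X ≥ 13] ≤ μ/a = (13/11)/13 = 1/11.
Numerically: ≈ 0.091.
(Since a = 13 > μ = 1.182, the bound 1/11 is < 1 and informative.)

P[X ≥ 13] ≤ 1/11 ≈ 0.091.


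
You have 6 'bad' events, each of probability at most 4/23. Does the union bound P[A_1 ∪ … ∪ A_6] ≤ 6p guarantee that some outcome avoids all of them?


Union bound: P[∪_{i=1}^{6} A_i] ≤ Σ_i P[A_i] ≤ 6·p = 6·(4/23) = 24/23.
Numerically: 24/23 ≈ 1.04348.
Is 24/23 < 1? NO.
Since the bound 24/23 is ≥ 1, the union bound is uninformative here; it does NOT by itself certify existence.

6·p = 24/23 ≈ 1.04348; existence NOT certified by the union bound.


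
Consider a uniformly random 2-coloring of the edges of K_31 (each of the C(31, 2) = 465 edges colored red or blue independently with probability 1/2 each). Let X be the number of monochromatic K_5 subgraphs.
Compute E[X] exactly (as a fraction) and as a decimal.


Let X = Σ_S X_S over the C(31, 5) = 169911 subsets S of size 5, where X_S = 1 if the K_5 on S is monochromatic.
For a fixed S, the K_5 on S has C(5, 2) = 10 edges. P[all 10 edges red] = (1/2)^10, and likewise for blue, so P[monochromatic] = 2·(1/2)^10 = 2^{1 − 10} = 1/512.
Summing: E[X] = C(31, 5) · 2^{1 − 10} = 169911 · 1/512 = 169911/512.
Numerically: E[X] ≈ 331.85742.

E[X] = C(31,5)·2^(1−C(5,2)) = 169911/512 ≈ 331.85742.


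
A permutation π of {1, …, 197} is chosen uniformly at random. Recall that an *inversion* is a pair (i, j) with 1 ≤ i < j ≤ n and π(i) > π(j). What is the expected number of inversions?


Write X = Σ X_I over the C(197, 2) = 19306 pairs i < j, with X_I the indicator of one inversion.
There are 19306 indicators.
For each fixed pair i < j, the values π(i) and π(j) are two distinct elements of {1, …, 197} in uniformly random order; by symmetry P[π(i) > π(j)] = 1/2.
By linearity: E[X] = 19306 · (1/2) = C(197, 2) · (1/2) = 19306/2 = 9653 ≈ 9653.000000.

E[X] = 9653 = 9653.000000.


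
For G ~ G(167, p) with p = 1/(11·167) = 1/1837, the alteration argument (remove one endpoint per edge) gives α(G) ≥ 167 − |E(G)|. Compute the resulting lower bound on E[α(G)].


E[|E(G)|] = C(167, 2)·p = 13861 · (1/1837) = 83/11.
E[α(G)] ≥ n − E[|E(G)|] = 167 − 83/11 = 1754/11.
Numerically: ≈ 159.45455.
(This is only a lower bound; the true E[α(G)] may be larger.)

E[α(G)] ≥ 1754/11 ≈ 159.45455.


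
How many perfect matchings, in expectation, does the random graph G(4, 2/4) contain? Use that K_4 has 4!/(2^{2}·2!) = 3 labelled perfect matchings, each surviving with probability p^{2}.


K_4 has 4!/(2^{2}·2!) = 3 labelled perfect matchings.
For each such perfect matching H, let X_H = 1 if all 2 edges of H are present in G. Then P[X_H = 1] = p^{2} = (1/2)^{2} = 1/4.
By linearity of expectation: E[X] = Σ_H E[X_H] = 3 · p^{2} = 3 · 1/4 = 3/4.
Numerically: E[X] ≈ 0.75.

E[X] = 3 · (1/2)^{2} = 3/4 ≈ 0.75.


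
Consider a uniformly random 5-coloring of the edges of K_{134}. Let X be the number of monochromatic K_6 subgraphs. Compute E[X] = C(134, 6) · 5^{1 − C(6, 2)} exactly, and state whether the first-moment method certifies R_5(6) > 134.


E[X] = C(134, 6) · 5^{1 − 15} = 7177979809 · 5^{−14} = 7177979809/6103515625.
As a reduced fraction: E[X] = 7177979809/6103515625 ≈ 1.17604.
Is E[X] < 1? NO.
Since E[X] ≥ 1, the first-moment bound is inconclusive at n = 134; it does NOT by itself certify R_5(6) > 134.

E[X] = 7177979809/6103515625 ≈ 1.17604; E[X] ≥ 1; first-moment method inconclusive here.


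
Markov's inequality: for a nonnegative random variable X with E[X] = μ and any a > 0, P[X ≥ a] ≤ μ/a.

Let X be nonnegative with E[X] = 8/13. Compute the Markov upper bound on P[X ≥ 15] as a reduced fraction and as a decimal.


μ = E[X] = 8/13, a = 15.
Markov: P[X ≥ 15] ≤ μ/a = (8/13)/15 = 8/195.
Numerically: ≈ 0.0410.
(Since a = 15 > μ = 0.6154, the bound 8/195 is < 1 and informative.)

P[X ≥ 15] ≤ 8/195 ≈ 0.0410.


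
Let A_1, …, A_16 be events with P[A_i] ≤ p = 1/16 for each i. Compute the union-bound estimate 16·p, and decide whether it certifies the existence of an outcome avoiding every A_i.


Union bound: P[∪_{i=1}^{16} A_i] ≤ Σ_i P[A_i] ≤ 16·p = 16·(1/16) = 1.
Numerically: 1 ≈ 1.0000000.
Is 1 < 1? NO.
Since the bound 1 is ≥ 1, the union bound is uninformative here; it does NOT by itself certify existence.

16·p = 1 ≈ 1.0000000; existence NOT certified by the union bound.


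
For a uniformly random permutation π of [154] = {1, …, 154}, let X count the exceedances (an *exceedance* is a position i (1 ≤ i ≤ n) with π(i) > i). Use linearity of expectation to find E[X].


Write X = Σ_{i=1}^{154} X_i, where X_i = 1_{π(i) > i}.
For each fixed i, π(i) is uniform over {1, …, 154} (marginal of a uniform permutation), so P[π(i) > i] = (n − i)/n. Summing: Σ_{i=1}^{154} (n − i)/n = (0 + 1 + … + 153)/154 = 154(154 − 1)/(2·154) = (154 − 1)/2.
Hence E[X] = Σ_{i=1}^{154} (154 − i)/154 = 153/2 ≈ 76.50000.

E[X] = 153/2 = 76.50000.


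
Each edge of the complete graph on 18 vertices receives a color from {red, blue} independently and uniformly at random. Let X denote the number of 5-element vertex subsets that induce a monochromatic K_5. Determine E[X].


Let X = Σ_S X_S over the C(18, 5) = 8568 subsets S of size 5, where X_S = 1 if the K_5 on S is monochromatic.
For a fixed S, the K_5 on S has C(5, 2) = 10 edges. P[all 10 edges red] = (1/2)^10, and likewise for blue, so P[monochromatic] = 2·(1/2)^10 = 2^{1 − 10} = 1/512.
Summing: E[X] = C(18, 5) · 2^{1 − 10} = 8568 · 1/512 = 1071/64.
Numerically: E[X] ≈ 16.734.

E[X] = C(18,5)·2^(1−C(5,2)) = 1071/64 ≈ 16.734.


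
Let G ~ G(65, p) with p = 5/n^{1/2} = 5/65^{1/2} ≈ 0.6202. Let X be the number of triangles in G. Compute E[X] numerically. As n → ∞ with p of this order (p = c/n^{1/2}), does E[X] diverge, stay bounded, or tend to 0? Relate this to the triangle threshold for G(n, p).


Number of potential triangles: C(65, 3) = 43680.
Each occurs with probability p³ ≈ (0.6202)³ ≈ 2.385283e-01.
By linearity: E[X] = C(65, 3)·p³ ≈ 43680 · 2.385283e-01 ≈ 10418.9177.
Since α = 1/2 < 1, p = c/n^{1/2} ≫ 1/n is above the triangle threshold p ~ 1/n. Asymptotically E[X] ~ (c³/6)·n^{3(1−α)} = (5³/6)·n^{1.5} → ∞; triangles are abundant w.h.p.

E[X] ≈ 10418.9177; in regime p = Θ(1/n^{1/2}) E[X] diverges (above the triangle threshold p ~ 1/n).


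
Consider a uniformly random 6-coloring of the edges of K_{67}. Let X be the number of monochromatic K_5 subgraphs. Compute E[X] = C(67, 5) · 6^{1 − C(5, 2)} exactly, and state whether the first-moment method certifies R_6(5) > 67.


E[X] = C(67, 5) · 6^{1 − 10} = 9657648 · 6^{−9} = 9657648/10077696.
As a reduced fraction: E[X] = 67067/69984 ≈ 0.9583.
Is E[X] < 1? YES.
Since E[X] < 1, there exists a 6-coloring of K_{67} with no monochromatic K_5; hence R_6(5) > 67.

E[X] = 67067/69984 ≈ 0.9583; E[X] < 1, so R_6(5) > 67.


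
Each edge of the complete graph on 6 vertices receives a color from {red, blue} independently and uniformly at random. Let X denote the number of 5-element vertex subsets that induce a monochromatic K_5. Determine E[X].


Let X = Σ_S X_S over the C(6, 5) = 6 subsets S of size 5, where X_S = 1 if the K_5 on S is monochromatic.
For a fixed S, the K_5 on S has C(5, 2) = 10 edges. P[all 10 edges red] = (1/2)^10, and likewise for blue, so P[monochromatic] = 2·(1/2)^10 = 2^{1 − 10} = 1/512.
By linearity of expectation: E[X] = C(6, 5) · 2^{1 − 10} = 6 · 1/512 = 3/256.
Numerically: E[X] ≈ 0.0117.

E[X] = C(6,5)·2^(1−C(5,2)) = 3/256 ≈ 0.0117.


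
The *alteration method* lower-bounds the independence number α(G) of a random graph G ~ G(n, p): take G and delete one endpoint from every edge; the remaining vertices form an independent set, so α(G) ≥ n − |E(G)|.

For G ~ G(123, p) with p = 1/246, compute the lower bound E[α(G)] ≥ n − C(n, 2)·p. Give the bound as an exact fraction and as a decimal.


E[|E(G)|] = C(123, 2)·p = 7503 · (1/246) = 61/2.
E[α(G)] ≥ n − E[|E(G)|] = 123 − 61/2 = 185/2.
Numerically: ≈ 92.5000.
(This is only a lower bound; the true E[α(G)] may be larger.)

E[α(G)] ≥ 185/2 ≈ 92.5000.
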